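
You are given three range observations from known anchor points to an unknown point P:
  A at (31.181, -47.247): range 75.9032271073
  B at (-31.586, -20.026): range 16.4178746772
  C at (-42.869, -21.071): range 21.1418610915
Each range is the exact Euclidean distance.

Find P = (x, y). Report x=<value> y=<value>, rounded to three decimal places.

x=-30.932 y=-3.621

eq1: (x − 31.181)² + (y + 47.247)² = 75.9032271073²
eq2: (x + 31.586)² + (y + 20.026)² = 16.4178746772²
eq3: (x + 42.869)² + (y + 21.071)² = 21.1418610915²
eq1−eq2, eq1−eq3 (x²,y² cancel):
  -125.534·x + 54.442·y = 3685.935578
  -148.100·x + 52.352·y = 4391.526027
det = -125.534·52.352 − 54.442·-148.100 = 1490.904232
x = (3685.935578·52.352 − 54.442·4391.526027) / 1490.904232 = -30.932477
y = (-125.534·4391.526027 − 3685.935578·-148.100) / 1490.904232 = -3.621137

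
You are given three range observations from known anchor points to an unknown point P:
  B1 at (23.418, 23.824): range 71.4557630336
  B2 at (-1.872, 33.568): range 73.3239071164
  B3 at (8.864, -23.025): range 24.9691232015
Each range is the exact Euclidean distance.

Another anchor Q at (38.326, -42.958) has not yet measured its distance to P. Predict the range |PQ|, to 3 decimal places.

48.540

eq1: (x − 23.418)² + (y − 23.824)² = 71.4557630336²
eq2: (x + 1.872)² + (y − 33.568)² = 73.3239071164²
eq3: (x − 8.864)² + (y + 23.025)² = 24.9691232015²
eq3−eq1, eq3−eq2 (x²,y² cancel):
  29.108·x + 93.698·y = -3975.204378
  -21.472·x + 113.186·y = -4231.344354
det = 29.108·113.186 − 93.698·-21.472 = 5306.501544
x = (-3975.204378·113.186 − 93.698·-4231.344354) / 5306.501544 = -10.076126
y = (29.108·-4231.344354 − -3975.204378·-21.472) / 5306.501544 = -39.295487
|P − Q| = √((-10.076126 − 38.326)² + (-39.295487 − -42.958)²) = 48.540497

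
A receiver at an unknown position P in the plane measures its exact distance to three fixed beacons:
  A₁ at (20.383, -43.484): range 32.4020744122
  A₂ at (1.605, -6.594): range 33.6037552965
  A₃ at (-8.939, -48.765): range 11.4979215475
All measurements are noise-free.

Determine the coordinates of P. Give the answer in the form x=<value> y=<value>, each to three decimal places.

x=-11.471 y=-37.549

eq1: (x − 20.383)² + (y + 43.484)² = 32.4020744122²
eq2: (x − 1.605)² + (y + 6.594)² = 33.6037552965²
eq3: (x + 8.939)² + (y + 48.765)² = 11.4979215475²
eq3−eq1, eq3−eq2 (x²,y² cancel):
  58.644·x + 10.562·y = -1069.298227
  21.088·x + 84.342·y = -3408.884255
det = 58.644·84.342 − 10.562·21.088 = 4723.420792
x = (-1069.298227·84.342 − 10.562·-3408.884255) / 4723.420792 = -11.470948
y = (58.644·-3408.884255 − -1069.298227·21.088) / 4723.420792 = -37.549322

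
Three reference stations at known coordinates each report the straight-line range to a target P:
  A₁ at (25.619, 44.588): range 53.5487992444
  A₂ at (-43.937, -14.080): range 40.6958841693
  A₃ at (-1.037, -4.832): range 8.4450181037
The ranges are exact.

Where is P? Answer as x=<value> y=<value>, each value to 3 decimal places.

x=-6.416 y=1.678

eq1: (x − 25.619)² + (y − 44.588)² = 53.5487992444²
eq2: (x + 43.937)² + (y + 14.080)² = 40.6958841693²
eq3: (x + 1.037)² + (y + 4.832)² = 8.4450181037²
eq3−eq2, eq3−eq1 (x²,y² cancel):
  -85.800·x − 18.496·y = 519.446118
  53.312·x + 98.840·y = -176.156258
det = -85.800·98.840 − -18.496·53.312 = -7494.413248
x = (519.446118·98.840 − -18.496·-176.156258) / -7494.413248 = -6.415962
y = (-85.800·-176.156258 − 519.446118·53.312) / -7494.413248 = 1.678384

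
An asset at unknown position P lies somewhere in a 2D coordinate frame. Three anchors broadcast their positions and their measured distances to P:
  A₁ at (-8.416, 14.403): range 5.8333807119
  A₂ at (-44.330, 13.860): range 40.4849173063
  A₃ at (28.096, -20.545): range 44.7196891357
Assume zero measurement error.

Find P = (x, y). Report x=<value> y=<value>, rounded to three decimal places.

eq1: (x + 8.416)² + (y − 14.403)² = 5.8333807119²
eq2: (x + 44.330)² + (y − 13.860)² = 40.4849173063²
eq3: (x − 28.096)² + (y + 20.545)² = 44.7196891357²
eq3−eq2, eq3−eq1 (x²,y² cancel):
  -144.852·x + 68.810·y = 1306.588326
  -73.024·x + 69.896·y = 1032.615490
det = -144.852·69.896 − 68.810·-73.024 = -5099.793952
x = (1306.588326·69.896 − 68.810·1032.615490) / -5099.793952 = -3.974872
y = (-144.852·1032.615490 − 1306.588326·-73.024) / -5099.793952 = 10.620843

x=-3.975 y=10.621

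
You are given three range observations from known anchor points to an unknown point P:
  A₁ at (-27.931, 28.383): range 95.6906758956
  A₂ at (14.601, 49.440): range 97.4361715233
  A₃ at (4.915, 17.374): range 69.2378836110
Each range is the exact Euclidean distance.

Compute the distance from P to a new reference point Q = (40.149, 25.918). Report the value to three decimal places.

72.907

eq1: (x + 27.931)² + (y − 28.383)² = 95.6906758956²
eq2: (x − 14.601)² + (y − 49.440)² = 97.4361715233²
eq3: (x − 4.915)² + (y − 17.374)² = 69.2378836110²
eq2−eq3, eq2−eq1 (x²,y² cancel):
  -19.372·x − 64.132·y = 2368.433294
  -85.064·x − 42.114·y = -734.665283
det = -19.372·-42.114 − -64.132·-85.064 = -4639.492040
x = (2368.433294·-42.114 − -64.132·-734.665283) / -4639.492040 = 31.654274
y = (-19.372·-734.665283 − 2368.433294·-85.064) / -4639.492040 = -46.492233
|P − Q| = √((31.654274 − 40.149)² + (-46.492233 − 25.918)²) = 72.906805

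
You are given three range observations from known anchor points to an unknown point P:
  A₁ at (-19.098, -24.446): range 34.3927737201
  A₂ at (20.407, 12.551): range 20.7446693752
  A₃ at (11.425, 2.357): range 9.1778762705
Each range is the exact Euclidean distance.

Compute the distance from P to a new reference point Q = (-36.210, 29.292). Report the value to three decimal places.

eq1: (x + 19.098)² + (y + 24.446)² = 34.3927737201²
eq2: (x − 20.407)² + (y − 12.551)² = 20.7446693752²
eq3: (x − 11.425)² + (y − 2.357)² = 9.1778762705²
eq2−eq3, eq2−eq1 (x²,y² cancel):
  -17.964·x − 20.388·y = -91.779281
  -79.010·x − 73.994·y = -364.154307
det = -17.964·-73.994 − -20.388·-79.010 = -281.627664
x = (-91.779281·-73.994 − -20.388·-364.154307) / -281.627664 = 2.248578
y = (-17.964·-364.154307 − -91.779281·-79.010) / -281.627664 = 2.520395
|P − Q| = √((2.248578 − -36.210)² + (2.520395 − 29.292)²) = 46.859162

46.859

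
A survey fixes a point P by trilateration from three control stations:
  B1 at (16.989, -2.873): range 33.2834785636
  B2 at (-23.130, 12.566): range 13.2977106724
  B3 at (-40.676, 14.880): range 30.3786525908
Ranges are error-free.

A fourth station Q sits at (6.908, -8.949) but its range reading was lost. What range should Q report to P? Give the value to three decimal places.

eq1: (x − 16.989)² + (y + 2.873)² = 33.2834785636²
eq2: (x + 23.130)² + (y − 12.566)² = 13.2977106724²
eq3: (x + 40.676)² + (y − 14.880)² = 30.3786525908²
eq2−eq3, eq2−eq1 (x²,y² cancel):
  -35.092·x + 4.628·y = 437.016696
  80.238·x − 30.878·y = -1326.981842
det = -35.092·-30.878 − 4.628·80.238 = 712.229312
x = (437.016696·-30.878 − 4.628·-1326.981842) / 712.229312 = -10.323823
y = (-35.092·-1326.981842 − 437.016696·80.238) / 712.229312 = 16.148031
|P − Q| = √((-10.323823 − 6.908)² + (16.148031 − -8.949)²) = 30.443336

30.443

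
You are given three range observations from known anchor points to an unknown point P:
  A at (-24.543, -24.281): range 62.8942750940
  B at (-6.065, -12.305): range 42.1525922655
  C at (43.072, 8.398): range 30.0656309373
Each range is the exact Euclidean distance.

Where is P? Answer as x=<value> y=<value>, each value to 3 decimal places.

eq1: (x + 24.543)² + (y + 24.281)² = 62.8942750940²
eq2: (x + 6.065)² + (y + 12.305)² = 42.1525922655²
eq3: (x − 43.072)² + (y − 8.398)² = 30.0656309373²
eq3−eq1, eq3−eq2 (x²,y² cancel):
  -135.230·x − 65.358·y = -3785.545454
  -98.274·x − 41.406·y = -2610.425209
det = -135.230·-41.406 − -65.358·-98.274 = -823.658712
x = (-3785.545454·-41.406 − -65.358·-2610.425209) / -823.658712 = 16.836920
y = (-135.230·-2610.425209 − -3785.545454·-98.274) / -823.658712 = 23.083460

x=16.837 y=23.083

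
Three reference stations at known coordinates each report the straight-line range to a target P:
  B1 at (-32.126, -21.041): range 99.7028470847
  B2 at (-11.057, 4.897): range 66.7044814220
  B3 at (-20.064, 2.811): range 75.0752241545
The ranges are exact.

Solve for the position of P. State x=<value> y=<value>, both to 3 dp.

x=40.191 y=47.595

eq1: (x + 32.126)² + (y + 21.041)² = 99.7028470847²
eq2: (x + 11.057)² + (y − 4.897)² = 66.7044814220²
eq3: (x + 20.064)² + (y − 2.811)² = 75.0752241545²
eq1−eq2, eq1−eq3 (x²,y² cancel):
  42.138·x + 51.876·y = 4162.604176
  24.124·x + 47.704·y = 3240.030695
det = 42.138·47.704 − 51.876·24.124 = 758.694528
x = (4162.604176·47.704 − 51.876·3240.030695) / 758.694528 = 40.191455
y = (42.138·3240.030695 − 4162.604176·24.124) / 758.694528 = 47.594584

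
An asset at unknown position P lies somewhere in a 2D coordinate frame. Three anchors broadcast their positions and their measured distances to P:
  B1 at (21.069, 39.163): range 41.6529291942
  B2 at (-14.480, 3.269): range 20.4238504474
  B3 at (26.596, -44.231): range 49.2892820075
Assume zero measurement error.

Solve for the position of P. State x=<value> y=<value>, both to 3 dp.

eq1: (x − 21.069)² + (y − 39.163)² = 41.6529291942²
eq2: (x + 14.480)² + (y − 3.269)² = 20.4238504474²
eq3: (x − 26.596)² + (y + 44.231)² = 49.2892820075²
eq3−eq1, eq3−eq2 (x²,y² cancel):
  -11.054·x + 166.788·y = 8.381563
  -82.152·x + 95.000·y = -431.072162
det = -11.054·95.000 − 166.788·-82.152 = 12651.837776
x = (8.381563·95.000 − 166.788·-431.072162) / 12651.837776 = 5.745720
y = (-11.054·-431.072162 − 8.381563·-82.152) / 12651.837776 = 0.431055

x=5.746 y=0.431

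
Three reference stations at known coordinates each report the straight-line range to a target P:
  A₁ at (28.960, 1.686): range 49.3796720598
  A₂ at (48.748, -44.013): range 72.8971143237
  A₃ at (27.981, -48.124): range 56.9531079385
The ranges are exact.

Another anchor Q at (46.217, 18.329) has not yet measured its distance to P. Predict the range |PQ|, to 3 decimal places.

eq1: (x − 28.960)² + (y − 1.686)² = 49.3796720598²
eq2: (x − 48.748)² + (y + 44.013)² = 72.8971143237²
eq3: (x − 27.981)² + (y + 48.124)² = 56.9531079385²
eq1−eq2, eq1−eq3 (x²,y² cancel):
  39.576·x − 91.398·y = 596.350213
  -1.958·x − 99.620·y = 1452.027050
det = 39.576·-99.620 − -91.398·-1.958 = -4121.518404
x = (596.350213·-99.620 − -91.398·1452.027050) / -4121.518404 = -17.785669
y = (39.576·1452.027050 − 596.350213·-1.958) / -4121.518404 = -14.226086
|P − Q| = √((-17.785669 − 46.217)² + (-14.226086 − 18.329)²) = 71.806512

71.807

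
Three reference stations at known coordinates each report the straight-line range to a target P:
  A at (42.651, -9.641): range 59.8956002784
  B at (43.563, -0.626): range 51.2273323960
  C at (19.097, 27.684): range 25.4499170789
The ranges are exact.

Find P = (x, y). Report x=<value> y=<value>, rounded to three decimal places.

x=32.412 y=49.373

eq1: (x − 42.651)² + (y + 9.641)² = 59.8956002784²
eq2: (x − 43.563)² + (y + 0.626)² = 51.2273323960²
eq3: (x − 19.097)² + (y − 27.684)² = 25.4499170789²
eq1−eq2, eq1−eq3 (x²,y² cancel):
  1.824·x + 18.030·y = 949.313511
  -47.108·x + 74.650·y = 2158.827236
det = 1.824·74.650 − 18.030·-47.108 = 985.518840
x = (949.313511·74.650 − 18.030·2158.827236) / 985.518840 = 32.411961
y = (1.824·2158.827236 − 949.313511·-47.108) / 985.518840 = 49.372939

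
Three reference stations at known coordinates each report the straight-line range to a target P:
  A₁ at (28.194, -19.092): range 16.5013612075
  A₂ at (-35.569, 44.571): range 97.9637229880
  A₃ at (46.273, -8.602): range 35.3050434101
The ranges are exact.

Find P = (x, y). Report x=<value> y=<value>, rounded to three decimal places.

eq1: (x − 28.194)² + (y + 19.092)² = 16.5013612075²
eq2: (x + 35.569)² + (y − 44.571)² = 97.9637229880²
eq3: (x − 46.273)² + (y + 8.602)² = 35.3050434101²
eq2−eq3, eq2−eq1 (x²,y² cancel):
  163.684·x − 106.346·y = 7313.902062
  127.526·x − 127.326·y = 7232.274398
det = 163.684·-127.326 − -106.346·127.526 = -7279.348988
x = (7313.902062·-127.326 − -106.346·7232.274398) / -7279.348988 = 22.272107
y = (163.684·7232.274398 − 7313.902062·127.526) / -7279.348988 = -34.494146

x=22.272 y=-34.494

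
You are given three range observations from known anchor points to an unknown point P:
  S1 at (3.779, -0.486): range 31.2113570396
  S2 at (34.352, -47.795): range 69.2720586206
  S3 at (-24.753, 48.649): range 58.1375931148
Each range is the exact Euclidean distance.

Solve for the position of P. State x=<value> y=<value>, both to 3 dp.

x=26.399 y=21.019

eq1: (x − 3.779)² + (y + 0.486)² = 31.2113570396²
eq2: (x − 34.352)² + (y + 47.795)² = 69.2720586206²
eq3: (x + 24.753)² + (y − 48.649)² = 58.1375931148²
eq3−eq2, eq3−eq1 (x²,y² cancel):
  118.210·x − 192.888·y = -933.652653
  57.064·x − 98.270·y = -559.088248
det = 118.210·-98.270 − -192.888·57.064 = -609.535868
x = (-933.652653·-98.270 − -192.888·-559.088248) / -609.535868 = 26.399378
y = (118.210·-559.088248 − -933.652653·57.064) / -609.535868 = 21.019053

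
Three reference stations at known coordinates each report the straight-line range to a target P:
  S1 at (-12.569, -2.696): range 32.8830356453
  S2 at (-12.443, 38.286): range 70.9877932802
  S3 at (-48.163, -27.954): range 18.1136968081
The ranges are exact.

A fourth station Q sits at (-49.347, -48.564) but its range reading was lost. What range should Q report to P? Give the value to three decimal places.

26.350

eq1: (x + 12.569)² + (y + 2.696)² = 32.8830356453²
eq2: (x + 12.443)² + (y − 38.286)² = 70.9877932802²
eq3: (x + 48.163)² + (y + 27.954)² = 18.1136968081²
eq1−eq3, eq1−eq2 (x²,y² cancel):
  -71.188·x − 50.516·y = 3689.040529
  0.252·x + 81.964·y = -2502.574894
det = -71.188·81.964 − -50.516·0.252 = -5822.123200
x = (3689.040529·81.964 − -50.516·-2502.574894) / -5822.123200 = -30.220667
y = (-71.188·-2502.574894 − 3689.040529·0.252) / -5822.123200 = -30.439697
|P − Q| = √((-30.220667 − -49.347)² + (-30.439697 − -48.564)²) = 26.349706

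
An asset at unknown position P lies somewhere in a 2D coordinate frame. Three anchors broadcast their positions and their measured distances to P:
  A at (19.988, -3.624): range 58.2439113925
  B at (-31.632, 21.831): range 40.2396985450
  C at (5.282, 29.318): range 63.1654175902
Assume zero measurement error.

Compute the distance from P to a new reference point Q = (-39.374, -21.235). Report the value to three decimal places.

eq1: (x − 19.988)² + (y + 3.624)² = 58.2439113925²
eq2: (x + 31.632)² + (y − 21.831)² = 40.2396985450²
eq3: (x − 5.282)² + (y − 29.318)² = 63.1654175902²
eq1−eq3, eq1−eq2 (x²,y² cancel):
  -29.412·x + 65.884·y = -122.725637
  -103.240·x + 50.910·y = 2837.642340
det = -29.412·50.910 − 65.884·-103.240 = 5304.499240
x = (-122.725637·50.910 − 65.884·2837.642340) / 5304.499240 = -36.422513
y = (-29.412·2837.642340 − -122.725637·-103.240) / 5304.499240 = -18.122527
|P − Q| = √((-36.422513 − -39.374)² + (-18.122527 − -21.235)²) = 4.289378

4.289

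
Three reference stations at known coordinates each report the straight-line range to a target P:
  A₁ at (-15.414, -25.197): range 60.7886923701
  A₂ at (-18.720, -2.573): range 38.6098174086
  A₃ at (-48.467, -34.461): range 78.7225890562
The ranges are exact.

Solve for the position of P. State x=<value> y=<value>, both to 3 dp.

x=-12.408 y=35.517

eq1: (x + 15.414)² + (y + 25.197)² = 60.7886923701²
eq2: (x + 18.720)² + (y + 2.573)² = 38.6098174086²
eq3: (x + 48.467)² + (y + 34.461)² = 78.7225890562²
eq3−eq1, eq3−eq2 (x²,y² cancel):
  66.106·x + 18.528·y = -162.149497
  59.494·x + 63.776·y = 1526.976146
det = 66.106·63.776 − 18.528·59.494 = 3113.671424
x = (-162.149497·63.776 − 18.528·1526.976146) / 3113.671424 = -12.407559
y = (66.106·1526.976146 − -162.149497·59.494) / 3113.671424 = 35.517302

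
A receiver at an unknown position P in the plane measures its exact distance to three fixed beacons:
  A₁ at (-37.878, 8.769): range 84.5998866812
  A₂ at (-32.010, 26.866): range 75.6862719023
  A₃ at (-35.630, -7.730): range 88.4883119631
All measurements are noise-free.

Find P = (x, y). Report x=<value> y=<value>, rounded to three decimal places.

x=43.512 y=31.852

eq1: (x + 37.878)² + (y − 8.769)² = 84.5998866812²
eq2: (x + 32.010)² + (y − 26.866)² = 75.6862719023²
eq3: (x + 35.630)² + (y + 7.730)² = 88.4883119631²
eq1−eq2, eq1−eq3 (x²,y² cancel):
  11.736·x + 36.194·y = 1663.512883
  4.496·x − 32.998·y = -855.428973
det = 11.736·-32.998 − 36.194·4.496 = -549.992752
x = (1663.512883·-32.998 − 36.194·-855.428973) / -549.992752 = 43.511850
y = (11.736·-855.428973 − 1663.512883·4.496) / -549.992752 = 31.852180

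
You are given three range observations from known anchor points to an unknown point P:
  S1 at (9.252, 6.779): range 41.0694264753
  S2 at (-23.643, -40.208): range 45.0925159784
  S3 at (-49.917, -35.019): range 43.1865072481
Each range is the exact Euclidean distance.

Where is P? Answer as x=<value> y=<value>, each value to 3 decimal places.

x=-31.733 y=4.153

eq1: (x − 9.252)² + (y − 6.779)² = 41.0694264753²
eq2: (x + 23.643)² + (y + 40.208)² = 45.0925159784²
eq3: (x + 49.917)² + (y + 35.019)² = 43.1865072481²
eq2−eq3, eq2−eq1 (x²,y² cancel):
  -52.548·x + 10.378·y = 1710.623126
  65.790·x + 93.974·y = -1697.483162
det = -52.548·93.974 − 10.378·65.790 = -5620.914372
x = (1710.623126·93.974 − 10.378·-1697.483162) / -5620.914372 = -31.733374
y = (-52.548·-1697.483162 − 1710.623126·65.790) / -5620.914372 = 4.152803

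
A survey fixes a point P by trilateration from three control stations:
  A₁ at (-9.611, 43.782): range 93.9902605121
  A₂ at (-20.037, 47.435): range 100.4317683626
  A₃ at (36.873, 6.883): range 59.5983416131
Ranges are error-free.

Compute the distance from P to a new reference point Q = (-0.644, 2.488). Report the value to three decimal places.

eq1: (x + 9.611)² + (y − 43.782)² = 93.9902605121²
eq2: (x + 20.037)² + (y − 47.435)² = 100.4317683626²
eq3: (x − 36.873)² + (y − 6.883)² = 59.5983416131²
eq3−eq1, eq3−eq2 (x²,y² cancel):
  -92.968·x + 73.798·y = -4679.965721
  -113.820·x + 81.104·y = -5290.010997
det = -92.968·81.104 − 73.798·-113.820 = 859.611688
x = (-4679.965721·81.104 − 73.798·-5290.010997) / 859.611688 = 12.596725
y = (-92.968·-5290.010997 − -4679.965721·-113.820) / 859.611688 = -47.546999
|P − Q| = √((12.596725 − -0.644)² + (-47.546999 − 2.488)²) = 51.757298

51.757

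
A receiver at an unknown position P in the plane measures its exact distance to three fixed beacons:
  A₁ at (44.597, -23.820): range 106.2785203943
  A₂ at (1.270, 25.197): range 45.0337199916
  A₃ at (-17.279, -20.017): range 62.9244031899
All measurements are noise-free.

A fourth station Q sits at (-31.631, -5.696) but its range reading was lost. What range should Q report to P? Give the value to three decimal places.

eq1: (x − 44.597)² + (y + 23.820)² = 106.2785203943²
eq2: (x − 1.270)² + (y − 25.197)² = 45.0337199916²
eq3: (x + 17.279)² + (y + 20.017)² = 62.9244031899²
eq1−eq2, eq1−eq3 (x²,y² cancel):
  -86.654·x + 98.034·y = 7347.304861
  -123.752·x + 7.606·y = 5478.602701
det = -86.654·7.606 − 98.034·-123.752 = 11472.813244
x = (7347.304861·7.606 − 98.034·5478.602701) / 11472.813244 = -41.943133
y = (-86.654·5478.602701 − 7347.304861·-123.752) / 11472.813244 = 37.872214
|P − Q| = √((-41.943133 − -31.631)² + (37.872214 − -5.696)²) = 44.771970

44.772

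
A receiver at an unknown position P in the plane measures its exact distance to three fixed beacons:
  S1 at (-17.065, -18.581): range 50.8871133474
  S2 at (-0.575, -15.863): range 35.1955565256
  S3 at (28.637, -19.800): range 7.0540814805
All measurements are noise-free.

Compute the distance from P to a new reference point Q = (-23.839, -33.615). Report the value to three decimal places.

57.903

eq1: (x + 17.065)² + (y + 18.581)² = 50.8871133474²
eq2: (x + 0.575)² + (y + 15.863)² = 35.1955565256²
eq3: (x − 28.637)² + (y + 19.800)² = 7.0540814805²
eq1−eq2, eq1−eq3 (x²,y² cancel):
  32.980·x + 5.436·y = 966.268714
  91.404·x − 2.438·y = 3115.388222
det = 32.980·-2.438 − 5.436·91.404 = -577.277384
x = (966.268714·-2.438 − 5.436·3115.388222) / -577.277384 = 33.417234
y = (32.980·3115.388222 − 966.268714·91.404) / -577.277384 = -24.987430
|P − Q| = √((33.417234 − -23.839)² + (-24.987430 − -33.615)²) = 57.902602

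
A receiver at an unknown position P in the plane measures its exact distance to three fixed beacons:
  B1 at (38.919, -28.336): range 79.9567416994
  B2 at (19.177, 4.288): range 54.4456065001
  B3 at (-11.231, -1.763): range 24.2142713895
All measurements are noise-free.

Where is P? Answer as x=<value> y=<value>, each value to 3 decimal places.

x=-35.204 y=1.644

eq1: (x − 38.919)² + (y + 28.336)² = 79.9567416994²
eq2: (x − 19.177)² + (y − 4.288)² = 54.4456065001²
eq3: (x + 11.231)² + (y + 1.763)² = 24.2142713895²
eq2−eq1, eq2−eq3 (x²,y² cancel):
  39.484·x − 65.248·y = -1497.283292
  -60.816·x − 12.102·y = 2121.092385
det = 39.484·-12.102 − -65.248·-60.816 = -4445.957736
x = (-1497.283292·-12.102 − -65.248·2121.092385) / -4445.957736 = -35.204374
y = (39.484·2121.092385 − -1497.283292·-60.816) / -4445.957736 = 1.644093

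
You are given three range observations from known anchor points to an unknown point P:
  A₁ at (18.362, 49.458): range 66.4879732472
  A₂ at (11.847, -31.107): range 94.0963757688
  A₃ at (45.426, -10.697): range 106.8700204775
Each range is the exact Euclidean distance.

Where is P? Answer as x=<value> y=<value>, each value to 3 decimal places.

x=-47.680 y=41.768

eq1: (x − 18.362)² + (y − 49.458)² = 66.4879732472²
eq2: (x − 11.847)² + (y + 31.107)² = 94.0963757688²
eq3: (x − 45.426)² + (y + 10.697)² = 106.8700204775²
eq2−eq3, eq2−eq1 (x²,y² cancel):
  67.158·x + 40.820·y = -1497.122917
  13.030·x + 161.130·y = 6108.737296
det = 67.158·161.130 − 40.820·13.030 = 10289.283940
x = (-1497.122917·161.130 − 40.820·6108.737296) / 10289.283940 = -47.679710
y = (67.158·6108.737296 − -1497.122917·13.030) / 10289.283940 = 41.767541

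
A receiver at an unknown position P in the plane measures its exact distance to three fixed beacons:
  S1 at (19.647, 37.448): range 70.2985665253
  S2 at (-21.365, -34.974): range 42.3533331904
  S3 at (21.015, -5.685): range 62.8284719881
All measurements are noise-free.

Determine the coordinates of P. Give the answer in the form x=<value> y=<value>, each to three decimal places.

x=-41.291 y=2.399

eq1: (x − 19.647)² + (y − 37.448)² = 70.2985665253²
eq2: (x + 21.365)² + (y + 34.974)² = 42.3533331904²
eq3: (x − 21.015)² + (y + 5.685)² = 62.8284719881²
eq1−eq2, eq1−eq3 (x²,y² cancel):
  -82.024·x − 144.844·y = 3039.370211
  2.736·x − 86.266·y = -319.936300
det = -82.024·-86.266 − -144.844·2.736 = 7472.175568
x = (3039.370211·-86.266 − -144.844·-319.936300) / 7472.175568 = -41.291209
y = (-82.024·-319.936300 − 3039.370211·2.736) / 7472.175568 = 2.399132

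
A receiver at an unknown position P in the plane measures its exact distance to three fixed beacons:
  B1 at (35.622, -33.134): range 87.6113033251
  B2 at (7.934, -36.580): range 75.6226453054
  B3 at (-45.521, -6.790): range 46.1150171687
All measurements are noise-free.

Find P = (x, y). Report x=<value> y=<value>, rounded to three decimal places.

x=-21.991 y=32.870

eq1: (x − 35.622)² + (y + 33.134)² = 87.6113033251²
eq2: (x − 7.934)² + (y + 36.580)² = 75.6226453054²
eq3: (x + 45.521)² + (y + 6.790)² = 46.1150171687²
eq2−eq1, eq2−eq3 (x²,y² cancel):
  55.376·x + 6.892·y = -991.211903
  -106.910·x + 59.580·y = 4309.410460
det = 55.376·59.580 − 6.892·-106.910 = 4036.125800
x = (-991.211903·59.580 − 6.892·4309.410460) / 4036.125800 = -21.990608
y = (55.376·4309.410460 − -991.211903·-106.910) / 4036.125800 = 32.869999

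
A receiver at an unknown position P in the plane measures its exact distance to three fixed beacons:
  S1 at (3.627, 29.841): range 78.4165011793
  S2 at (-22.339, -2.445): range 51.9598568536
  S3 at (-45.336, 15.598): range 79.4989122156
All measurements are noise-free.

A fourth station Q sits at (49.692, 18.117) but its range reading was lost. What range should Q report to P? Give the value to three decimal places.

82.190

eq1: (x − 3.627)² + (y − 29.841)² = 78.4165011793²
eq2: (x + 22.339)² + (y + 2.445)² = 51.9598568536²
eq3: (x + 45.336)² + (y − 15.598)² = 79.4989122156²
eq3−eq1, eq3−eq2 (x²,y² cancel):
  97.926·x + 28.486·y = -1224.080704
  45.994·x − 36.086·y = 1826.608765
det = 97.926·-36.086 − 28.486·45.994 = -4843.942720
x = (-1224.080704·-36.086 − 28.486·1826.608765) / -4843.942720 = 1.622769
y = (97.926·1826.608765 − -1224.080704·45.994) / -4843.942720 = -48.549884
|P − Q| = √((1.622769 − 49.692)² + (-48.549884 − 18.117)²) = 82.189564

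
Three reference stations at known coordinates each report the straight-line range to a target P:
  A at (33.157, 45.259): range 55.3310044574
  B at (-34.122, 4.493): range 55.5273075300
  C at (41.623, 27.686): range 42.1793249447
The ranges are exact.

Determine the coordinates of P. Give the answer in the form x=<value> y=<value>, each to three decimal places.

eq1: (x − 33.157)² + (y − 45.259)² = 55.3310044574²
eq2: (x + 34.122)² + (y − 4.493)² = 55.5273075300²
eq3: (x − 41.623)² + (y − 27.686)² = 42.1793249447²
eq2−eq3, eq2−eq1 (x²,y² cancel):
  151.490·x + 46.386·y = 2618.677221
  134.558·x + 81.532·y = 1985.027624
det = 151.490·81.532 − 46.386·134.558 = 6109.675292
x = (2618.677221·81.532 − 46.386·1985.027624) / 6109.675292 = 19.874788
y = (151.490·1985.027624 − 2618.677221·134.558) / 6109.675292 = -8.454154

x=19.875 y=-8.454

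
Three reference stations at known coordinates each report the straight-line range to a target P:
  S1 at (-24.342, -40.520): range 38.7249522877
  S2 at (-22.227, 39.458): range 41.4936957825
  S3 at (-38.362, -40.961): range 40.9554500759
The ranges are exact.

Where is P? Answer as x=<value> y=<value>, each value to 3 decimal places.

x=-26.237 y=-1.841

eq1: (x + 24.342)² + (y + 40.520)² = 38.7249522877²
eq2: (x + 22.227)² + (y − 39.458)² = 41.4936957825²
eq3: (x + 38.362)² + (y + 40.961)² = 40.9554500759²
eq1−eq2, eq1−eq3 (x²,y² cancel):
  4.230·x + 159.956·y = -405.534931
  -28.040·x − 0.882·y = 737.316240
det = 4.230·-0.882 − 159.956·-28.040 = 4481.435380
x = (-405.534931·-0.882 − 159.956·737.316240) / 4481.435380 = -26.237235
y = (4.230·737.316240 − -405.534931·-28.040) / 4481.435380 = -1.841453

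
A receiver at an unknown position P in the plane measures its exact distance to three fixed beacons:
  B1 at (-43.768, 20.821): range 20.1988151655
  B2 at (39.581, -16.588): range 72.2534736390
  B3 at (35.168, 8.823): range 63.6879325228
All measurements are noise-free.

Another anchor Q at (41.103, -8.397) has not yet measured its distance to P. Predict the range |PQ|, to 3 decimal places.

eq1: (x + 43.768)² + (y − 20.821)² = 20.1988151655²
eq2: (x − 39.581)² + (y + 16.588)² = 72.2534736390²
eq3: (x − 35.168)² + (y − 8.823)² = 63.6879325228²
eq1−eq2, eq1−eq3 (x²,y² cancel):
  166.698·x − 74.818·y = -5319.906879
  157.872·x − 23.996·y = -4682.678927
det = 166.698·-23.996 − -74.818·157.872 = 7811.582088
x = (-5319.906879·-23.996 − -74.818·-4682.678927) / 7811.582088 = -28.507949
y = (166.698·-4682.678927 − -5319.906879·157.872) / 7811.582088 = 7.587596
|P − Q| = √((-28.507949 − 41.103)² + (7.587596 − -8.397)²) = 71.422626

71.423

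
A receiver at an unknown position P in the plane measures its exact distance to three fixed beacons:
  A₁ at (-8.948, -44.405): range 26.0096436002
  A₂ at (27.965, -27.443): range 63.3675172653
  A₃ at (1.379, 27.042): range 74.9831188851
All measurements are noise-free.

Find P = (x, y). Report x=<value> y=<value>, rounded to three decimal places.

eq1: (x + 8.948)² + (y + 44.405)² = 26.0096436002²
eq2: (x − 27.965)² + (y + 27.443)² = 63.3675172653²
eq3: (x − 1.379)² + (y − 27.042)² = 74.9831188851²
eq1−eq3, eq1−eq2 (x²,y² cancel):
  20.654·x + 142.894·y = -6264.665882
  73.826·x + 33.924·y = -3855.651939
det = 20.654·33.924 − 142.894·73.826 = -9848.626148
x = (-6264.665882·33.924 − 142.894·-3855.651939) / -9848.626148 = -34.362864
y = (20.654·-3855.651939 − -6264.665882·73.826) / -9848.626148 = -38.874517

x=-34.363 y=-38.875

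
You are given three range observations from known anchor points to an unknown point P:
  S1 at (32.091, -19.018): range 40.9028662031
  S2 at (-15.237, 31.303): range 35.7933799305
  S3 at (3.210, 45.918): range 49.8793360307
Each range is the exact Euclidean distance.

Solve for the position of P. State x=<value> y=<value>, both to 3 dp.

x=-5.618 y=-3.174

eq1: (x − 32.091)² + (y + 19.018)² = 40.9028662031²
eq2: (x + 15.237)² + (y − 31.303)² = 35.7933799305²
eq3: (x − 3.210)² + (y − 45.918)² = 49.8793360307²
eq1−eq2, eq1−eq3 (x²,y² cancel):
  -94.656·x + 100.642·y = 212.405790
  -57.762·x + 129.872·y = -87.653480
det = -94.656·129.872 − 100.642·-57.762 = -6479.880828
x = (212.405790·129.872 − 100.642·-87.653480) / -6479.880828 = -5.618496
y = (-94.656·-87.653480 − 212.405790·-57.762) / -6479.880828 = -3.173810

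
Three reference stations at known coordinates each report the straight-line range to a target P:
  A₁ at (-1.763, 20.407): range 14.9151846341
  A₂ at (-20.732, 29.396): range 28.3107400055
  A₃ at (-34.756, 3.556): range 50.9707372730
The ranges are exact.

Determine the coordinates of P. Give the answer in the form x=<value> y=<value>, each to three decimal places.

eq1: (x + 1.763)² + (y − 20.407)² = 14.9151846341²
eq2: (x + 20.732)² + (y − 29.396)² = 28.3107400055²
eq3: (x + 34.756)² + (y − 3.556)² = 50.9707372730²
eq1−eq2, eq1−eq3 (x²,y² cancel):
  -37.938·x + 17.978·y = 295.351555
  -65.986·x − 33.702·y = -1574.482471
det = -37.938·-33.702 − 17.978·-65.986 = 2464.882784
x = (295.351555·-33.702 − 17.978·-1574.482471) / 2464.882784 = 7.445428
y = (-37.938·-1574.482471 − 295.351555·-65.986) / 2464.882784 = 32.140183

x=7.445 y=32.140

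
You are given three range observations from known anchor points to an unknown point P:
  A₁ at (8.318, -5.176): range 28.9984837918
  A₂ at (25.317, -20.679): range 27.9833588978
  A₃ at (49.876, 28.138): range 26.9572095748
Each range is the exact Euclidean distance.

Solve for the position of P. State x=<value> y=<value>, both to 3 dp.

x=35.293 y=5.466

eq1: (x − 8.318)² + (y + 5.176)² = 28.9984837918²
eq2: (x − 25.317)² + (y + 20.679)² = 27.9833588978²
eq3: (x − 49.876)² + (y − 28.138)² = 26.9572095748²
eq1−eq3, eq1−eq2 (x²,y² cancel):
  83.116·x + 66.628·y = 3297.603234
  33.998·x − 31.006·y = 1030.435117
det = 83.116·-31.006 − 66.628·33.998 = -4842.313440
x = (3297.603234·-31.006 − 66.628·1030.435117) / -4842.313440 = 35.293320
y = (83.116·1030.435117 − 3297.603234·33.998) / -4842.313440 = 5.465625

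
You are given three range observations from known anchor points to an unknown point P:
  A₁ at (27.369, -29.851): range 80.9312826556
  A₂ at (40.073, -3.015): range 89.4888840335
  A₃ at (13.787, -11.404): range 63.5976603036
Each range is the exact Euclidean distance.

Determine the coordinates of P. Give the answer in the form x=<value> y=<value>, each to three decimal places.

x=-49.407 y=-4.253

eq1: (x − 27.369)² + (y + 29.851)² = 80.9312826556²
eq2: (x − 40.073)² + (y + 3.015)² = 89.4888840335²
eq3: (x − 13.787)² + (y + 11.404)² = 63.5976603036²
eq2−eq3, eq2−eq1 (x²,y² cancel):
  -52.572·x − 16.778·y = 2668.795000
  -25.408·x − 53.672·y = 1483.596661
det = -52.572·-53.672 − -16.778·-25.408 = 2395.348960
x = (2668.795000·-53.672 − -16.778·1483.596661) / 2395.348960 = -49.407323
y = (-52.572·1483.596661 − 2668.795000·-25.408) / 2395.348960 = -4.252783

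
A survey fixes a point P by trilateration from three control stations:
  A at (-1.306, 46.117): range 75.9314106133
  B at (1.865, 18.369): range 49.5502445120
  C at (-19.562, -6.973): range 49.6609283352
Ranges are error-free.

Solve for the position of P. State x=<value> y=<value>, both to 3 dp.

eq1: (x + 1.306)² + (y − 46.117)² = 75.9314106133²
eq2: (x − 1.865)² + (y − 18.369)² = 49.5502445120²
eq3: (x + 19.562)² + (y + 6.973)² = 49.6609283352²
eq1−eq2, eq1−eq3 (x²,y² cancel):
  6.342·x − 55.496·y = 1522.767448
  -36.512·x − 106.180·y = 1602.182563
det = 6.342·-106.180 − -55.496·-36.512 = -2699.663512
x = (1522.767448·-106.180 − -55.496·1602.182563) / -2699.663512 = 26.956220
y = (6.342·1602.182563 − 1522.767448·-36.512) / -2699.663512 = -24.358712

x=26.956 y=-24.359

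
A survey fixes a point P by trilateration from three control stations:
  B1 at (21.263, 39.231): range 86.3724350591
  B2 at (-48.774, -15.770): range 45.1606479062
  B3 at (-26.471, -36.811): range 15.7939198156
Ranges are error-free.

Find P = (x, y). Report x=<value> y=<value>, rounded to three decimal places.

x=-11.192 y=-40.812

eq1: (x − 21.263)² + (y − 39.231)² = 86.3724350591²
eq2: (x + 48.774)² + (y + 15.770)² = 45.1606479062²
eq3: (x + 26.471)² + (y + 36.811)² = 15.7939198156²
eq3−eq2, eq3−eq1 (x²,y² cancel):
  -44.606·x + 42.082·y = -1218.203802
  95.468·x + 152.084·y = -7275.326667
det = -44.606·152.084 − 42.082·95.468 = -10801.343280
x = (-1218.203802·152.084 − 42.082·-7275.326667) / -10801.343280 = -11.192218
y = (-44.606·-7275.326667 − -1218.203802·95.468) / -10801.343280 = -40.811841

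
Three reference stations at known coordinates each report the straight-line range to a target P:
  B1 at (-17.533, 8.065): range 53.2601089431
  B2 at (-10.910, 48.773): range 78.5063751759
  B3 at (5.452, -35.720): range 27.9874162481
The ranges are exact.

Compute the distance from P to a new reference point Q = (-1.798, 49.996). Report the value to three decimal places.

eq1: (x + 17.533)² + (y − 8.065)² = 53.2601089431²
eq2: (x + 10.910)² + (y − 48.773)² = 78.5063751759²
eq3: (x − 5.452)² + (y + 35.720)² = 27.9874162481²
eq3−eq1, eq3−eq2 (x²,y² cancel):
  -45.970·x + 87.570·y = -2986.536126
  -32.724·x + 168.986·y = -4187.764550
det = -45.970·168.986 − 87.570·-32.724 = -4902.645740
x = (-2986.536126·168.986 − 87.570·-4187.764550) / -4902.645740 = 28.139959
y = (-45.970·-4187.764550 − -2986.536126·-32.724) / -4902.645740 = -19.332445
|P − Q| = √((28.139959 − -1.798)² + (-19.332445 − 49.996)²) = 75.516321

75.516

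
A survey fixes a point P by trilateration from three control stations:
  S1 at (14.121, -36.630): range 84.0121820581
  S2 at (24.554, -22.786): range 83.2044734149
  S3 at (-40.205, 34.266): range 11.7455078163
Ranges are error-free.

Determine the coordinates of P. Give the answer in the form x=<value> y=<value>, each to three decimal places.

x=-44.657 y=23.397

eq1: (x − 14.121)² + (y + 36.630)² = 84.0121820581²
eq2: (x − 24.554)² + (y + 22.786)² = 83.2044734149²
eq3: (x + 40.205)² + (y − 34.266)² = 11.7455078163²
eq2−eq1, eq2−eq3 (x²,y² cancel):
  -20.866·x − 27.688·y = 283.996491
  -129.518·x + 114.104·y = 8453.527511
det = -20.866·114.104 − -27.688·-129.518 = -5966.988448
x = (283.996491·114.104 − -27.688·8453.527511) / -5966.988448 = -44.656766
y = (-20.866·8453.527511 − 283.996491·-129.518) / -5966.988448 = 23.396836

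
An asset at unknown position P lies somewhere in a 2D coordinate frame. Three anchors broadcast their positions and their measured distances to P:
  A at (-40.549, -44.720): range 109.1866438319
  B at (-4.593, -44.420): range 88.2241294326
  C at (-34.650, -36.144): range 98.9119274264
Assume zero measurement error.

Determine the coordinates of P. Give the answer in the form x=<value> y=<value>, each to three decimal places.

x=34.313 y=34.762

eq1: (x + 40.549)² + (y + 44.720)² = 109.1866438319²
eq2: (x + 4.593)² + (y + 44.420)² = 88.2241294326²
eq3: (x + 34.650)² + (y + 36.144)² = 98.9119274264²
eq3−eq1, eq3−eq2 (x²,y² cancel):
  -11.798·x − 17.152·y = -1001.065239
  60.114·x − 16.552·y = 1487.293186
det = -11.798·-16.552 − -17.152·60.114 = 1226.355824
x = (-1001.065239·-16.552 − -17.152·1487.293186) / 1226.355824 = 34.312786
y = (-11.798·1487.293186 − -1001.065239·60.114) / 1226.355824 = 34.762301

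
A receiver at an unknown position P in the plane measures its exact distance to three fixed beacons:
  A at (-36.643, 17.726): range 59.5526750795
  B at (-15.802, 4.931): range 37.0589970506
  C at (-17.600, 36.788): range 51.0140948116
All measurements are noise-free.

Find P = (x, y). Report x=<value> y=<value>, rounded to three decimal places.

x=21.237 y=3.710

eq1: (x + 36.643)² + (y − 17.726)² = 59.5526750795²
eq2: (x + 15.802)² + (y − 4.931)² = 37.0589970506²
eq3: (x + 17.600)² + (y − 36.788)² = 51.0140948116²
eq3−eq2, eq3−eq1 (x²,y² cancel):
  3.596·x − 63.714·y = -160.030372
  -38.086·x − 38.124·y = -950.279659
det = 3.596·-38.124 − -63.714·-38.086 = -2563.705308
x = (-160.030372·-38.124 − -63.714·-950.279659) / -2563.705308 = 21.236887
y = (3.596·-950.279659 − -160.030372·-38.086) / -2563.705308 = 3.710303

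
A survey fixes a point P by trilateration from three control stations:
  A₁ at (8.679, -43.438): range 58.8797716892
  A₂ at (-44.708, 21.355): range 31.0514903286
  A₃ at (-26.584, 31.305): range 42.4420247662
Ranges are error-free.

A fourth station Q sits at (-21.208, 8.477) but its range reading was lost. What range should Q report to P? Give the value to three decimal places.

eq1: (x − 8.679)² + (y + 43.438)² = 58.8797716892²
eq2: (x + 44.708)² + (y − 21.355)² = 31.0514903286²
eq3: (x + 26.584)² + (y − 31.305)² = 42.4420247662²
eq3−eq1, eq3−eq2 (x²,y² cancel):
  70.526·x − 149.486·y = -1390.029244
  -36.248·x − 19.900·y = 1605.259623
det = 70.526·-19.900 − -149.486·-36.248 = -6822.035928
x = (-1390.029244·-19.900 − -149.486·1605.259623) / -6822.035928 = -39.229553
y = (70.526·1605.259623 − -1390.029244·-36.248) / -6822.035928 = -9.209386
|P − Q| = √((-39.229553 − -21.208)² + (-9.209386 − 8.477)²) = 25.250438

25.250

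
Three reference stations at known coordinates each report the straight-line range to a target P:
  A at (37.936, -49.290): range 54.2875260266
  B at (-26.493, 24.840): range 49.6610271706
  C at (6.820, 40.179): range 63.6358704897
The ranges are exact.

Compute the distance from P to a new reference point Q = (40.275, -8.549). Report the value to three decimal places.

eq1: (x − 37.936)² + (y + 49.290)² = 54.2875260266²
eq2: (x + 26.493)² + (y − 24.840)² = 49.6610271706²
eq3: (x − 6.820)² + (y − 40.179)² = 63.6358704897²
eq2−eq3, eq2−eq1 (x²,y² cancel):
  66.626·x + 30.678·y = -1241.346601
  128.858·x − 148.260·y = 2068.821685
det = 66.626·-148.260 − 30.678·128.858 = -13831.076484
x = (-1241.346601·-148.260 − 30.678·2068.821685) / -13831.076484 = -8.717668
y = (66.626·2068.821685 − -1241.346601·128.858) / -13831.076484 = -21.530844
|P − Q| = √((-8.717668 − 40.275)² + (-21.530844 − -8.549)²) = 50.683427

50.683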